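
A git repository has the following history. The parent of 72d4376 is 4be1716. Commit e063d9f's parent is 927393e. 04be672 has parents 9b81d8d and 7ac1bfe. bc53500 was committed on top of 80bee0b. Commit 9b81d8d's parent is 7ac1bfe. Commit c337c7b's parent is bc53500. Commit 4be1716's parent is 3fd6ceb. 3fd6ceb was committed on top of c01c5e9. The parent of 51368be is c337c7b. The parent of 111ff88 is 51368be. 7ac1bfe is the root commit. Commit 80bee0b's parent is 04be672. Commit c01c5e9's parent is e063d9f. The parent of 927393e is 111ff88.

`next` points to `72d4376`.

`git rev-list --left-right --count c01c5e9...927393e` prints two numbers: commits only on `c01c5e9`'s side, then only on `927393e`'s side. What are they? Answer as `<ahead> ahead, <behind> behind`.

2 ahead, 0 behind

Reachable from c01c5e9: {04be672, 111ff88, 51368be, 7ac1bfe, 80bee0b, 927393e, 9b81d8d, bc53500, c01c5e9, c337c7b, e063d9f}.
Reachable from 927393e: {04be672, 111ff88, 51368be, 7ac1bfe, 80bee0b, 927393e, 9b81d8d, bc53500, c337c7b}.
Only in c01c5e9's history (ahead): {c01c5e9, e063d9f} — 2.
Only in 927393e's history (behind): {} — 0.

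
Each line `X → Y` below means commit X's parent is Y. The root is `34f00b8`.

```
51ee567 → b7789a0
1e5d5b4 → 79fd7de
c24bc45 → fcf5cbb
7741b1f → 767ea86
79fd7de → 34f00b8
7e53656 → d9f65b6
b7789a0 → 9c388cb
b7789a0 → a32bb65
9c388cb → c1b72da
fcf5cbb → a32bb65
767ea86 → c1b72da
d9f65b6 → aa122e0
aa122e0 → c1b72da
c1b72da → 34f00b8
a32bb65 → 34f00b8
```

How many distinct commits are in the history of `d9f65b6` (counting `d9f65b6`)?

4

Walking parent pointers from d9f65b6: reachable set = {34f00b8, aa122e0, c1b72da, d9f65b6}.
That is 4 commits.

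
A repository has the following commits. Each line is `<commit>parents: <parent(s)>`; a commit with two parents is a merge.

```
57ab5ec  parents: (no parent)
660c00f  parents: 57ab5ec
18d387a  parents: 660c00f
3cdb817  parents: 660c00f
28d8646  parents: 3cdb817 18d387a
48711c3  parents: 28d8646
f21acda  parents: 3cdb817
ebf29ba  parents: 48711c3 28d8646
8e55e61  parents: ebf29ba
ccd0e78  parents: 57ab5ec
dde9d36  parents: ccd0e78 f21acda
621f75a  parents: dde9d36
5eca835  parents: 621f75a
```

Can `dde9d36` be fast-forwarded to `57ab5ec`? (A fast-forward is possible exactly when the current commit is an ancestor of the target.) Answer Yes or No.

A fast-forward from dde9d36 to 57ab5ec is possible iff dde9d36 is an ancestor of 57ab5ec.
Ancestors of 57ab5ec: {57ab5ec}.
dde9d36 is not among them, so fast-forward is not possible.

No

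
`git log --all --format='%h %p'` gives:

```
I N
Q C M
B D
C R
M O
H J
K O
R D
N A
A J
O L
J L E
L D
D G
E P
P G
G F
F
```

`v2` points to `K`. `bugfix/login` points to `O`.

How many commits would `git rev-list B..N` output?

Reachable from N: {A, D, E, F, G, J, L, N, P}.
Reachable from B: {B, D, F, G}.
In N's history but not B's: {A, E, J, L, N, P} — 6 commits.

6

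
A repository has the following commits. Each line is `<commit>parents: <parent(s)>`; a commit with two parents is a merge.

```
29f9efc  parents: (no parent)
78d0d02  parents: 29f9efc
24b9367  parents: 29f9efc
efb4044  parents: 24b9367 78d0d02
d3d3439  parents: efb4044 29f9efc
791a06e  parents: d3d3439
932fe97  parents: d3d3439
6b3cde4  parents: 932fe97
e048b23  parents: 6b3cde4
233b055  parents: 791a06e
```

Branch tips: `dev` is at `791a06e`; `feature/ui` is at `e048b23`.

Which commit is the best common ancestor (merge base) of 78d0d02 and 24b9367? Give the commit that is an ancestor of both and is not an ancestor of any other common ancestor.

29f9efc

Ancestors of 78d0d02: {29f9efc, 78d0d02}.
Ancestors of 24b9367: {24b9367, 29f9efc}.
Common ancestors: {29f9efc}.
The only common ancestor is 29f9efc, so it is the merge base.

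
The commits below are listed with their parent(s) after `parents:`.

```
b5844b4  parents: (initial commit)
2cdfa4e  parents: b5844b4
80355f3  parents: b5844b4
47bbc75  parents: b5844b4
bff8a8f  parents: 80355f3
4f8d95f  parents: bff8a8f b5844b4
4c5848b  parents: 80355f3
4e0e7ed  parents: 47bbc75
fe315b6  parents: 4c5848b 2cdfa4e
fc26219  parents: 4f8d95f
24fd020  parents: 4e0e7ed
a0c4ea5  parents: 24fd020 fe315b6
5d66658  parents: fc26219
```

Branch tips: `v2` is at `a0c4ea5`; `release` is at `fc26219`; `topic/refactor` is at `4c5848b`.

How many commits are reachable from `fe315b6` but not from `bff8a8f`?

Reachable from fe315b6: {2cdfa4e, 4c5848b, 80355f3, b5844b4, fe315b6}.
Reachable from bff8a8f: {80355f3, b5844b4, bff8a8f}.
In fe315b6's history but not bff8a8f's: {2cdfa4e, 4c5848b, fe315b6} — 3 commits.

3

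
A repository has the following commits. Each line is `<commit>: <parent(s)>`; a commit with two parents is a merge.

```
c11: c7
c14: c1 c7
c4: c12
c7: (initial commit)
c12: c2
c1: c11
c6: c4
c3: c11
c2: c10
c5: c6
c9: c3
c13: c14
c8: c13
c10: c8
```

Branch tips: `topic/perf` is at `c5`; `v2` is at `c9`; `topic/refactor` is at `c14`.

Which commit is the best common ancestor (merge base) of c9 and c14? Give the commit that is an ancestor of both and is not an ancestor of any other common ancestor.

Ancestors of c9: {c11, c3, c7, c9}.
Ancestors of c14: {c1, c11, c14, c7}.
Common ancestors: {c11, c7}.
Among these, c11 is not an ancestor of any other common ancestor — it is the merge base.

c11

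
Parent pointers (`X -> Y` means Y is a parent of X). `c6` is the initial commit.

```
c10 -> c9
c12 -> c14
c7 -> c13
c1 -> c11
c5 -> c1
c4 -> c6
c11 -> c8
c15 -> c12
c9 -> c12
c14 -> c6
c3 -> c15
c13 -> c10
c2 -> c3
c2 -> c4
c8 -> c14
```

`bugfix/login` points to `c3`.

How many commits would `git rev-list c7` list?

7

Walking parent pointers from c7: reachable set = {c10, c12, c13, c14, c6, c7, c9}.
That is 7 commits.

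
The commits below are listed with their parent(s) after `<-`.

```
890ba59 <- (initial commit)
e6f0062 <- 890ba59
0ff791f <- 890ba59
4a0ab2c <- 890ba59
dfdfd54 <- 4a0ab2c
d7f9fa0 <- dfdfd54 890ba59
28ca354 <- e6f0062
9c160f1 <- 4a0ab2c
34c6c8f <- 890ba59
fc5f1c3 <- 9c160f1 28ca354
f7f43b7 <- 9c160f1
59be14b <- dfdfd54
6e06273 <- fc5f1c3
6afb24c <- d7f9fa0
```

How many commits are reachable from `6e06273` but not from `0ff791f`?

6

Reachable from 6e06273: {28ca354, 4a0ab2c, 6e06273, 890ba59, 9c160f1, e6f0062, fc5f1c3}.
Reachable from 0ff791f: {0ff791f, 890ba59}.
In 6e06273's history but not 0ff791f's: {28ca354, 4a0ab2c, 6e06273, 9c160f1, e6f0062, fc5f1c3} — 6 commits.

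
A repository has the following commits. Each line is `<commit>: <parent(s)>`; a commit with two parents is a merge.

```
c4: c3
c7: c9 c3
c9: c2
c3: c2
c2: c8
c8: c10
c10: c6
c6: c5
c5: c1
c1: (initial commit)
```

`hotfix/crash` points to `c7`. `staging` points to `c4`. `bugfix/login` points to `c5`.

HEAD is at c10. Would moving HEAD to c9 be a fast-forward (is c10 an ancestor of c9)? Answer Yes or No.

Yes

A fast-forward from c10 to c9 is possible iff c10 is an ancestor of c9.
Ancestors of c9: {c1, c10, c2, c5, c6, c8, c9}.
c10 is among them, so fast-forward is possible.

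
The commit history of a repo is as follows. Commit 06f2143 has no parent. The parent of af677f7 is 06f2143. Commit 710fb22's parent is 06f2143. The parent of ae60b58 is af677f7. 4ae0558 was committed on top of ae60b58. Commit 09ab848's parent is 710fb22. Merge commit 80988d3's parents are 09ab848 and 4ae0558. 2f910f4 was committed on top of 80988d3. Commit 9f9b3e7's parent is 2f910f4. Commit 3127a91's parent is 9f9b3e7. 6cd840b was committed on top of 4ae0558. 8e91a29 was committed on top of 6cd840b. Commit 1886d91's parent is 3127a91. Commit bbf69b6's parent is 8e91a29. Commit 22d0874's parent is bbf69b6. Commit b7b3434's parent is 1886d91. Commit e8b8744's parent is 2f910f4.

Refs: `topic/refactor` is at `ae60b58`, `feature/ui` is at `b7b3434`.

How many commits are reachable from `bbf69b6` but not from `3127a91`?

3

Reachable from bbf69b6: {06f2143, 4ae0558, 6cd840b, 8e91a29, ae60b58, af677f7, bbf69b6}.
Reachable from 3127a91: {06f2143, 09ab848, 2f910f4, 3127a91, 4ae0558, 710fb22, 80988d3, 9f9b3e7, ae60b58, af677f7}.
In bbf69b6's history but not 3127a91's: {6cd840b, 8e91a29, bbf69b6} — 3 commits.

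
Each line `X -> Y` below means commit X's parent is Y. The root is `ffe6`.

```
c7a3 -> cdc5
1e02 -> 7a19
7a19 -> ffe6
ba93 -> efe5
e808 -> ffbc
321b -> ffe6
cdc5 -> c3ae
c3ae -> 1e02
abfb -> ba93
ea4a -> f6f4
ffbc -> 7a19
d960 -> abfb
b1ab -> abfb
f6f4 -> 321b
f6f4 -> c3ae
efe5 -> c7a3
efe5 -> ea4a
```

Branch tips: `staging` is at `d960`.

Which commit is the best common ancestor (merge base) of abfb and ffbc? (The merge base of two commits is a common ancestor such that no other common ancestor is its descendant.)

Ancestors of abfb: {1e02, 321b, 7a19, abfb, ba93, c3ae, c7a3, cdc5, ea4a, efe5, f6f4, ffe6}.
Ancestors of ffbc: {7a19, ffbc, ffe6}.
Common ancestors: {7a19, ffe6}.
Among these, 7a19 is not an ancestor of any other common ancestor — it is the merge base.

7a19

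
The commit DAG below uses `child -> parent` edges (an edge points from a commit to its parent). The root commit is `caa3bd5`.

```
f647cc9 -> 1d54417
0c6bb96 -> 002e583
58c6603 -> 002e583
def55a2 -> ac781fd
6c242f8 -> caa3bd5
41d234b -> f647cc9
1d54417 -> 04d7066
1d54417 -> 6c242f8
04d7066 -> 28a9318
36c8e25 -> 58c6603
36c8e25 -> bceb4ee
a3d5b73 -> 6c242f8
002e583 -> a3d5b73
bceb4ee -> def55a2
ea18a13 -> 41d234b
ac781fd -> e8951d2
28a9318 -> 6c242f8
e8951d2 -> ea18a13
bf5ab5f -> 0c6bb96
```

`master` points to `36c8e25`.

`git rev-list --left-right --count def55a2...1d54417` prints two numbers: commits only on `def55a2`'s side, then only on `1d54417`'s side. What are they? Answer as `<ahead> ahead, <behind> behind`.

Reachable from def55a2: {04d7066, 1d54417, 28a9318, 41d234b, 6c242f8, ac781fd, caa3bd5, def55a2, e8951d2, ea18a13, f647cc9}.
Reachable from 1d54417: {04d7066, 1d54417, 28a9318, 6c242f8, caa3bd5}.
Only in def55a2's history (ahead): {41d234b, ac781fd, def55a2, e8951d2, ea18a13, f647cc9} — 6.
Only in 1d54417's history (behind): {} — 0.

6 ahead, 0 behind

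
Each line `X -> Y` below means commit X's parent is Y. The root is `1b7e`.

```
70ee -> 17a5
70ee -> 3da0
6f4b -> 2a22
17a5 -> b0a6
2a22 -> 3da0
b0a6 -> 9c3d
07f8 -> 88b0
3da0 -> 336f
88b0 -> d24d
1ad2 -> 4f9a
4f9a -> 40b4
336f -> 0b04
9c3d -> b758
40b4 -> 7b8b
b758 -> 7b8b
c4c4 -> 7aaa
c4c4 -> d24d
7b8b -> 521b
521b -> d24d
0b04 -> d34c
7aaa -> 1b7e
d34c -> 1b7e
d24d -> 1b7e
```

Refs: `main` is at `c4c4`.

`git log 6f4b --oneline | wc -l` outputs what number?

7

Walking parent pointers from 6f4b: reachable set = {0b04, 1b7e, 2a22, 336f, 3da0, 6f4b, d34c}.
That is 7 commits.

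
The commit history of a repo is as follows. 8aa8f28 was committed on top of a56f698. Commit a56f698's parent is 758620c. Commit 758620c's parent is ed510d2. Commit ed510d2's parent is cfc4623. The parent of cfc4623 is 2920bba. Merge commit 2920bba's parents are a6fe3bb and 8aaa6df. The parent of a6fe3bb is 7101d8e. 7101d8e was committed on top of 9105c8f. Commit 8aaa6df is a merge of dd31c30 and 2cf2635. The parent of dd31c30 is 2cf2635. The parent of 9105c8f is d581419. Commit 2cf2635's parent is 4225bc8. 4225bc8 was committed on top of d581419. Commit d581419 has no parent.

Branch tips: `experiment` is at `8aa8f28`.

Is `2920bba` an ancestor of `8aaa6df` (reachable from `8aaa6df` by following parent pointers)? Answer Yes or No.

No

Ancestors of 8aaa6df: {2cf2635, 4225bc8, 8aaa6df, d581419, dd31c30}.
2920bba is not in that set, so it is not an ancestor of 8aaa6df.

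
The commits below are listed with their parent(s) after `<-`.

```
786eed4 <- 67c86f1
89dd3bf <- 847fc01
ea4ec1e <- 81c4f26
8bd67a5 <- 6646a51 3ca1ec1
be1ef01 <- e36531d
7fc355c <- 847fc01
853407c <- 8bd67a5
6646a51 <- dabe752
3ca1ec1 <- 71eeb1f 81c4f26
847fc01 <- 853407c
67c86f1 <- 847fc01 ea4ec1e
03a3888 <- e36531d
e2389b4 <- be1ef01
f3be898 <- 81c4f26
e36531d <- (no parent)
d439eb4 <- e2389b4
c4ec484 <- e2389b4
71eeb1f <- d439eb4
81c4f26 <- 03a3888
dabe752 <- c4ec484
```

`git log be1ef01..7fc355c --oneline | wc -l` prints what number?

Reachable from 7fc355c: {03a3888, 3ca1ec1, 6646a51, 71eeb1f, 7fc355c, 81c4f26, 847fc01, 853407c, 8bd67a5, be1ef01, c4ec484, d439eb4, dabe752, e2389b4, e36531d}.
Reachable from be1ef01: {be1ef01, e36531d}.
In 7fc355c's history but not be1ef01's: {03a3888, 3ca1ec1, 6646a51, 71eeb1f, 7fc355c, 81c4f26, 847fc01, 853407c, 8bd67a5, c4ec484, d439eb4, dabe752, e2389b4} — 13 commits.

13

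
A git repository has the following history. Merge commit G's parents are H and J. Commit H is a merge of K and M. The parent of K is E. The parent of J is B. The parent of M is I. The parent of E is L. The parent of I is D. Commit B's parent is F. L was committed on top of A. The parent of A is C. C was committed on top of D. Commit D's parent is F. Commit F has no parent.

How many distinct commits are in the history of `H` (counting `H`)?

10

Walking parent pointers from H: reachable set = {A, C, D, E, F, H, I, K, L, M}.
That is 10 commits.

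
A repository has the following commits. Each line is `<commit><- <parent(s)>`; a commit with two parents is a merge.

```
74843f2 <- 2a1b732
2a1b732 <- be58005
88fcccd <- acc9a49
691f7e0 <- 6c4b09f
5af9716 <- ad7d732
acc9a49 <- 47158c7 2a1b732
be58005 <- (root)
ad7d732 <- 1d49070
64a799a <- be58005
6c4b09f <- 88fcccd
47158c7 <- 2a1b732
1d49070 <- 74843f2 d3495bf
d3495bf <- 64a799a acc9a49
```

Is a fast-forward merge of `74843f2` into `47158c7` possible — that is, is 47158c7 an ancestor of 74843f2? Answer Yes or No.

No

A fast-forward from 47158c7 to 74843f2 is possible iff 47158c7 is an ancestor of 74843f2.
Ancestors of 74843f2: {2a1b732, 74843f2, be58005}.
47158c7 is not among them, so fast-forward is not possible.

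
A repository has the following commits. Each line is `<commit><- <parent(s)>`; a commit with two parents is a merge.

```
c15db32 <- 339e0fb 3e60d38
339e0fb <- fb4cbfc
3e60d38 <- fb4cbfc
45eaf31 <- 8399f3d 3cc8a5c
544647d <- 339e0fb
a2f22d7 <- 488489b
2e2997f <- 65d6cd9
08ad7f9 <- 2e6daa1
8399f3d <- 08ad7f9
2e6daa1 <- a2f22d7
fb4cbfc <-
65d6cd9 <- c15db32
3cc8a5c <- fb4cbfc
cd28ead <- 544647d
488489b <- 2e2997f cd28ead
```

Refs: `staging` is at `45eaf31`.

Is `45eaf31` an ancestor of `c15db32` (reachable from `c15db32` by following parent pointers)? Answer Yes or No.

No

Ancestors of c15db32: {339e0fb, 3e60d38, c15db32, fb4cbfc}.
45eaf31 is not in that set, so it is not an ancestor of c15db32.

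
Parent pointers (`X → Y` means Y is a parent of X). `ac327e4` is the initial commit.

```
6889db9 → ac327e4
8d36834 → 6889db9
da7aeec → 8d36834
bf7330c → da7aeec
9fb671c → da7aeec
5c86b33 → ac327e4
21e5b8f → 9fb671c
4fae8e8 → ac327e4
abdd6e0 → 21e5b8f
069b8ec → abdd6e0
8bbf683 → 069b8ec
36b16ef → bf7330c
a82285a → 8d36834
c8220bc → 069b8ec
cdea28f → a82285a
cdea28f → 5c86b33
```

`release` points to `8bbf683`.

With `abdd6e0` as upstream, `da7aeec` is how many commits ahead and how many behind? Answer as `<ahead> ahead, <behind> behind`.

Reachable from da7aeec: {6889db9, 8d36834, ac327e4, da7aeec}.
Reachable from abdd6e0: {21e5b8f, 6889db9, 8d36834, 9fb671c, abdd6e0, ac327e4, da7aeec}.
Only in da7aeec's history (ahead): {} — 0.
Only in abdd6e0's history (behind): {21e5b8f, 9fb671c, abdd6e0} — 3.

0 ahead, 3 behind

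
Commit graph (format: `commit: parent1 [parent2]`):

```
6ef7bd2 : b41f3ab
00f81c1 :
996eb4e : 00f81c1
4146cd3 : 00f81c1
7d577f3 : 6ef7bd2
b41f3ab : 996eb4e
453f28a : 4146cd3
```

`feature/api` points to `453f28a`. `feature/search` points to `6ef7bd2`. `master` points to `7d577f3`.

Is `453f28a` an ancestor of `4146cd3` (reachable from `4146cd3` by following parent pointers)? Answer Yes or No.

Ancestors of 4146cd3: {00f81c1, 4146cd3}.
453f28a is not in that set, so it is not an ancestor of 4146cd3.

No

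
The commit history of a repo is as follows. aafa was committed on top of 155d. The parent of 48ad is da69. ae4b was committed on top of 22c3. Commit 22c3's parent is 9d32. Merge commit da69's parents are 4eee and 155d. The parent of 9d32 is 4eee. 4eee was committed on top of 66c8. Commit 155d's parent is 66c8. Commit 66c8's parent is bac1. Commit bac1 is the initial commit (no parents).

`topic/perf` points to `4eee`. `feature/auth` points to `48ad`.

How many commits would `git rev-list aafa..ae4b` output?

Reachable from ae4b: {22c3, 4eee, 66c8, 9d32, ae4b, bac1}.
Reachable from aafa: {155d, 66c8, aafa, bac1}.
In ae4b's history but not aafa's: {22c3, 4eee, 9d32, ae4b} — 4 commits.

4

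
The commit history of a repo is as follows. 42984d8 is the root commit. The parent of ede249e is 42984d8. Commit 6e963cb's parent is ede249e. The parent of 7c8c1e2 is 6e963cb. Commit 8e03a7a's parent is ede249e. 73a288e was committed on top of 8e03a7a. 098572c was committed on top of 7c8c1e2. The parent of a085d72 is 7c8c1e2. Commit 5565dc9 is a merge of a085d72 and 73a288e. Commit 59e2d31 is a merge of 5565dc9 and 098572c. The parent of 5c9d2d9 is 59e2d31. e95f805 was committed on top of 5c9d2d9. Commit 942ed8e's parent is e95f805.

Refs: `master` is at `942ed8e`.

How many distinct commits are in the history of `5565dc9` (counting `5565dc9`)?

Walking parent pointers from 5565dc9: reachable set = {42984d8, 5565dc9, 6e963cb, 73a288e, 7c8c1e2, 8e03a7a, a085d72, ede249e}.
That is 8 commits.

8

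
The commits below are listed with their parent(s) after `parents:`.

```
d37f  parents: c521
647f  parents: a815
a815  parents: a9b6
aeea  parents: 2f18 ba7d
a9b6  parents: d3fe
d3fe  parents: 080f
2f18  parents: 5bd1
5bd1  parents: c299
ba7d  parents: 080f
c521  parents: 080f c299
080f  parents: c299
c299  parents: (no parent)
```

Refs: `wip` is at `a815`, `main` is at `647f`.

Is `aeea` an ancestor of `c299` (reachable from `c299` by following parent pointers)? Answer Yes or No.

No

Ancestors of c299: {c299}.
aeea is not in that set, so it is not an ancestor of c299.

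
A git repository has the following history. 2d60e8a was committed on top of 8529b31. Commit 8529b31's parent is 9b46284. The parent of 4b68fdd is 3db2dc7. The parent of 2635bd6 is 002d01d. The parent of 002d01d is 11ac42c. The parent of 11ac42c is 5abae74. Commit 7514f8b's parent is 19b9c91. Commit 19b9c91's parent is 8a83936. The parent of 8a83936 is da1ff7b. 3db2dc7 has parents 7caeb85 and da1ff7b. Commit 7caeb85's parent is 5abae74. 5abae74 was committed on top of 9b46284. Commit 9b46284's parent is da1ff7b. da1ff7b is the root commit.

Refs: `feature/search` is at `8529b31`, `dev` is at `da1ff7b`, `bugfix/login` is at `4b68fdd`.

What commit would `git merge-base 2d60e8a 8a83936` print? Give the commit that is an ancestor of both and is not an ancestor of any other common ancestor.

da1ff7b

Ancestors of 2d60e8a: {2d60e8a, 8529b31, 9b46284, da1ff7b}.
Ancestors of 8a83936: {8a83936, da1ff7b}.
Common ancestors: {da1ff7b}.
The only common ancestor is da1ff7b, so it is the merge base.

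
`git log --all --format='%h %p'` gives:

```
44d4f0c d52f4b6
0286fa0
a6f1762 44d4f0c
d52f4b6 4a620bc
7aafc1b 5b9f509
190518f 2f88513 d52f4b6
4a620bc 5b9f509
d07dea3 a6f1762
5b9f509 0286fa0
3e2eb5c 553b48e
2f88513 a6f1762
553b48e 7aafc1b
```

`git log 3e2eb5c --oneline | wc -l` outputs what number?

5

Walking parent pointers from 3e2eb5c: reachable set = {0286fa0, 3e2eb5c, 553b48e, 5b9f509, 7aafc1b}.
That is 5 commits.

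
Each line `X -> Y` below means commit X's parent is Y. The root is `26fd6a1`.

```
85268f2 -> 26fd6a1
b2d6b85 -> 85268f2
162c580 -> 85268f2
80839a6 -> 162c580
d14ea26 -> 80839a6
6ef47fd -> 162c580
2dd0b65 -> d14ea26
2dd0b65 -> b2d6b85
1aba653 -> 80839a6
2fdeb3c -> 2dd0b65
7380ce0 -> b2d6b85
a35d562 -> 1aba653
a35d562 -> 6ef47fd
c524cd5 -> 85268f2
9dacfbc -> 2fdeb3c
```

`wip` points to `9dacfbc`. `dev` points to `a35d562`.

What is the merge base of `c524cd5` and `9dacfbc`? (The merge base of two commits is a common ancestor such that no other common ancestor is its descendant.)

85268f2

Ancestors of c524cd5: {26fd6a1, 85268f2, c524cd5}.
Ancestors of 9dacfbc: {162c580, 26fd6a1, 2dd0b65, 2fdeb3c, 80839a6, 85268f2, 9dacfbc, b2d6b85, d14ea26}.
Common ancestors: {26fd6a1, 85268f2}.
Among these, 85268f2 is not an ancestor of any other common ancestor — it is the merge base.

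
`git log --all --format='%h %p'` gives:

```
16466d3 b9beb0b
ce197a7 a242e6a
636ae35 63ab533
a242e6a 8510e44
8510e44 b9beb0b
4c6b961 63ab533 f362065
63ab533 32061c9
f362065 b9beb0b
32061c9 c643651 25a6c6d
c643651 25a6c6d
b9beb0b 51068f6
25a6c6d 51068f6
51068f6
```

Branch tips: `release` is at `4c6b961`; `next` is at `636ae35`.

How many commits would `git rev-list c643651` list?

Walking parent pointers from c643651: reachable set = {25a6c6d, 51068f6, c643651}.
That is 3 commits.

3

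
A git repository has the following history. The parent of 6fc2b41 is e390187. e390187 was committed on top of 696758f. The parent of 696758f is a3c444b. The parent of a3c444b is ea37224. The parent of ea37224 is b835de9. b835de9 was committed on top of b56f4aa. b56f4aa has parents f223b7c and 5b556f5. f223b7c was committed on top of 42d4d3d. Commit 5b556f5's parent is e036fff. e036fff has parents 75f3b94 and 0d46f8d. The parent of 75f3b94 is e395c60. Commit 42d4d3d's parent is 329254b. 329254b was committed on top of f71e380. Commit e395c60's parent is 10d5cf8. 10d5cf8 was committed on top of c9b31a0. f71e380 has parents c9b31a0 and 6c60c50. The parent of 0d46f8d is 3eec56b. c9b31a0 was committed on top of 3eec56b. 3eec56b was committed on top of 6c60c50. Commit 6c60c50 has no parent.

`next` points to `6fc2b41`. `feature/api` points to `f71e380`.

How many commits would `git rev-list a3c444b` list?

17

Walking parent pointers from a3c444b: reachable set = {0d46f8d, 10d5cf8, 329254b, 3eec56b, 42d4d3d, 5b556f5, 6c60c50, 75f3b94, a3c444b, b56f4aa, b835de9, c9b31a0, e036fff, e395c60, ea37224, f223b7c, f71e380}.
That is 17 commits.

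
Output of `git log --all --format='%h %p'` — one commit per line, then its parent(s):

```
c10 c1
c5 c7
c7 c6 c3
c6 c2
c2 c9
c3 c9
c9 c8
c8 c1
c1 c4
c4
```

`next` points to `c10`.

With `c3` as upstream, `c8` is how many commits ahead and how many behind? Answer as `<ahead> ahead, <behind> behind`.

Reachable from c8: {c1, c4, c8}.
Reachable from c3: {c1, c3, c4, c8, c9}.
Only in c8's history (ahead): {} — 0.
Only in c3's history (behind): {c3, c9} — 2.

0 ahead, 2 behind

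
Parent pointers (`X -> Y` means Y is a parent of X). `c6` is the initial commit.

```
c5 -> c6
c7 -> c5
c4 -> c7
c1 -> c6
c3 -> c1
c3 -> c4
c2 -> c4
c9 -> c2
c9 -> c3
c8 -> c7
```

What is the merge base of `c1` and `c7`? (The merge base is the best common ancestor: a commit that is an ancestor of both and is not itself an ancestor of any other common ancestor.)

Ancestors of c1: {c1, c6}.
Ancestors of c7: {c5, c6, c7}.
Common ancestors: {c6}.
The only common ancestor is c6, so it is the merge base.

c6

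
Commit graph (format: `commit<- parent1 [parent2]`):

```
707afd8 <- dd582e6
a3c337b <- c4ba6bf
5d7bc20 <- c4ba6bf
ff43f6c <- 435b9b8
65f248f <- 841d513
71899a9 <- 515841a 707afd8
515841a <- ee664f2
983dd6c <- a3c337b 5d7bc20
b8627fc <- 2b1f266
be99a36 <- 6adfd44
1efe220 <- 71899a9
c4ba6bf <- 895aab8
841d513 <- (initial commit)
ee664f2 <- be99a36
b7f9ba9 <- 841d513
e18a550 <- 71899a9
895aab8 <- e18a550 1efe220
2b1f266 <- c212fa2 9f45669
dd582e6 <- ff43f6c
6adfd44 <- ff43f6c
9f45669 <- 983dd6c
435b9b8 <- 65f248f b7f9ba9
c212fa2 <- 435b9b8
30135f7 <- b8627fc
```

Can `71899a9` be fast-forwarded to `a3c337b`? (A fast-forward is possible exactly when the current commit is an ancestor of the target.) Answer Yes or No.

Yes

A fast-forward from 71899a9 to a3c337b is possible iff 71899a9 is an ancestor of a3c337b.
Ancestors of a3c337b: {1efe220, 435b9b8, 515841a, 65f248f, 6adfd44, 707afd8, 71899a9, 841d513, 895aab8, a3c337b, b7f9ba9, be99a36, c4ba6bf, dd582e6, e18a550, ee664f2, ff43f6c}.
71899a9 is among them, so fast-forward is possible.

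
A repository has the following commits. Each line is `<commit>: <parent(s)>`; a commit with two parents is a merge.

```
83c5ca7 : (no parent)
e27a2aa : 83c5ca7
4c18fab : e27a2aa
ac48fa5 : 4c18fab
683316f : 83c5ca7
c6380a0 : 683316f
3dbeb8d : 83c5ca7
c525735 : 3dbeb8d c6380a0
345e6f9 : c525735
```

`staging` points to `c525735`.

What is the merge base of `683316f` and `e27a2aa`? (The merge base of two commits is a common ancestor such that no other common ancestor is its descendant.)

Ancestors of 683316f: {683316f, 83c5ca7}.
Ancestors of e27a2aa: {83c5ca7, e27a2aa}.
Common ancestors: {83c5ca7}.
The only common ancestor is 83c5ca7, so it is the merge base.

83c5ca7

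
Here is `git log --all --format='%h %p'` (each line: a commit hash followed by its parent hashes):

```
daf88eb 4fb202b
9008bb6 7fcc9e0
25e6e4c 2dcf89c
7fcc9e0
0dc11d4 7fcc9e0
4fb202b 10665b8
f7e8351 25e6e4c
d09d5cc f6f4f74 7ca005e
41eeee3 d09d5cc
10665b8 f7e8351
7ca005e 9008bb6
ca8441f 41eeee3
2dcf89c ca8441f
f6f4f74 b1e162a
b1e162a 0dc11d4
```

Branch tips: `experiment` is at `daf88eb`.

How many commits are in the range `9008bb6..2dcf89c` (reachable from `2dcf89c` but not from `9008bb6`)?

8

Reachable from 2dcf89c: {0dc11d4, 2dcf89c, 41eeee3, 7ca005e, 7fcc9e0, 9008bb6, b1e162a, ca8441f, d09d5cc, f6f4f74}.
Reachable from 9008bb6: {7fcc9e0, 9008bb6}.
In 2dcf89c's history but not 9008bb6's: {0dc11d4, 2dcf89c, 41eeee3, 7ca005e, b1e162a, ca8441f, d09d5cc, f6f4f74} — 8 commits.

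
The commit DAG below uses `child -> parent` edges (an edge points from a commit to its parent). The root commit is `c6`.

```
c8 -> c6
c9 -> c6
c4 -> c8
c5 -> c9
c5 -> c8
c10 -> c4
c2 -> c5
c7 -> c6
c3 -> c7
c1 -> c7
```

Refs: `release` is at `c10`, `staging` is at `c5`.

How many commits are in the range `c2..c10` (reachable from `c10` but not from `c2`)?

Reachable from c10: {c10, c4, c6, c8}.
Reachable from c2: {c2, c5, c6, c8, c9}.
In c10's history but not c2's: {c10, c4} — 2 commits.

2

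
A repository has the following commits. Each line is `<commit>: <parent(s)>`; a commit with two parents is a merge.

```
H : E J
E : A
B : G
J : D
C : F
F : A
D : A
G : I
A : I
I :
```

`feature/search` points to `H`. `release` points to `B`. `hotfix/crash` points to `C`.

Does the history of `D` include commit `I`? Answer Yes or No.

Yes

Ancestors of D (commits reachable by following parents): {A, D, I}.
I is in that set, so it is an ancestor of D.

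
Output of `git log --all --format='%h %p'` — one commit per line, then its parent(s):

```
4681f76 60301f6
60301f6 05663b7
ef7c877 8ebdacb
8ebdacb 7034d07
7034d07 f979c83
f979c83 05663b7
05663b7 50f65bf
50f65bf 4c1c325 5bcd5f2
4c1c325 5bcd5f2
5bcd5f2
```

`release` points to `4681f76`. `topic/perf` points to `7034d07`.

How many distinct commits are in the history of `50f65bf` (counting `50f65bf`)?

Walking parent pointers from 50f65bf: reachable set = {4c1c325, 50f65bf, 5bcd5f2}.
That is 3 commits.

3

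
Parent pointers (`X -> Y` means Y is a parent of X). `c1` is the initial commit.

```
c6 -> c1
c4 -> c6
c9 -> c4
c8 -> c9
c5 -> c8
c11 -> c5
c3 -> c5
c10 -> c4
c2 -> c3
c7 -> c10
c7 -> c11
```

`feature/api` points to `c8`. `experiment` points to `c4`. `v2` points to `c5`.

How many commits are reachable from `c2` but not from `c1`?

7

Reachable from c2: {c1, c2, c3, c4, c5, c6, c8, c9}.
Reachable from c1: {c1}.
In c2's history but not c1's: {c2, c3, c4, c5, c6, c8, c9} — 7 commits.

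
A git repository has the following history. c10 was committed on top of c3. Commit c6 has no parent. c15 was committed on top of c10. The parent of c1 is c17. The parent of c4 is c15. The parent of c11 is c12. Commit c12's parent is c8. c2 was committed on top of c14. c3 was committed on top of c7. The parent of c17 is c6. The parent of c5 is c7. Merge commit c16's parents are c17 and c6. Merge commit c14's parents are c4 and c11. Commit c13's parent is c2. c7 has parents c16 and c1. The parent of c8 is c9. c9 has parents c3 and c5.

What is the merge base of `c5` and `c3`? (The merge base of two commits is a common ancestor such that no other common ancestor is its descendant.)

c7

Ancestors of c5: {c1, c16, c17, c5, c6, c7}.
Ancestors of c3: {c1, c16, c17, c3, c6, c7}.
Common ancestors: {c1, c16, c17, c6, c7}.
Among these, c7 is not an ancestor of any other common ancestor — it is the merge base.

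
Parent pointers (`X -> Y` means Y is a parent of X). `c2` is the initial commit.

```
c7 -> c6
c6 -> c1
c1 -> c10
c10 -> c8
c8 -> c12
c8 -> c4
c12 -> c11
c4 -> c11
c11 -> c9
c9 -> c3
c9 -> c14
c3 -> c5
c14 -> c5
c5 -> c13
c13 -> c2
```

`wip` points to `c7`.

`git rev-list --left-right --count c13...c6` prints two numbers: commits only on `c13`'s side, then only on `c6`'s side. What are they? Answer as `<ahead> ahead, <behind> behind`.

Reachable from c13: {c13, c2}.
Reachable from c6: {c1, c10, c11, c12, c13, c14, c2, c3, c4, c5, c6, c8, c9}.
Only in c13's history (ahead): {} — 0.
Only in c6's history (behind): {c1, c10, c11, c12, c14, c3, c4, c5, c6, c8, c9} — 11.

0 ahead, 11 behind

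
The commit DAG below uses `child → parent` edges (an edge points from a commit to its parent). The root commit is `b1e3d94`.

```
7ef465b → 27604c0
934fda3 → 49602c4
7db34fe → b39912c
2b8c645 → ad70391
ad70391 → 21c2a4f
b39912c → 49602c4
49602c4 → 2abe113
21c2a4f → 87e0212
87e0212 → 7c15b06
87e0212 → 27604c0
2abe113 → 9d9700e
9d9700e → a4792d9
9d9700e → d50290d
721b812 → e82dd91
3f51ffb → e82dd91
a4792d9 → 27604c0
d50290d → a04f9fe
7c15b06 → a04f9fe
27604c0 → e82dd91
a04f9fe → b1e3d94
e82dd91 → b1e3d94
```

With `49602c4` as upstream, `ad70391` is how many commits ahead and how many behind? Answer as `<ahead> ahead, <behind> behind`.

Reachable from ad70391: {21c2a4f, 27604c0, 7c15b06, 87e0212, a04f9fe, ad70391, b1e3d94, e82dd91}.
Reachable from 49602c4: {27604c0, 2abe113, 49602c4, 9d9700e, a04f9fe, a4792d9, b1e3d94, d50290d, e82dd91}.
Only in ad70391's history (ahead): {21c2a4f, 7c15b06, 87e0212, ad70391} — 4.
Only in 49602c4's history (behind): {2abe113, 49602c4, 9d9700e, a4792d9, d50290d} — 5.

4 ahead, 5 behind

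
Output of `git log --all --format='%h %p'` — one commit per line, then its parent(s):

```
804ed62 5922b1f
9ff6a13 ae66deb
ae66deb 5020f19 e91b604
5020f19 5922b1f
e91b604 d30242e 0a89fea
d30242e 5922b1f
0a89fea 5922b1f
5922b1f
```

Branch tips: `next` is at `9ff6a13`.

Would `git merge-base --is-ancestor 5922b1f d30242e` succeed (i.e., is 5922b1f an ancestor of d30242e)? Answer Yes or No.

Yes

Ancestors of d30242e (commits reachable by following parents): {5922b1f, d30242e}.
5922b1f is in that set, so it is an ancestor of d30242e.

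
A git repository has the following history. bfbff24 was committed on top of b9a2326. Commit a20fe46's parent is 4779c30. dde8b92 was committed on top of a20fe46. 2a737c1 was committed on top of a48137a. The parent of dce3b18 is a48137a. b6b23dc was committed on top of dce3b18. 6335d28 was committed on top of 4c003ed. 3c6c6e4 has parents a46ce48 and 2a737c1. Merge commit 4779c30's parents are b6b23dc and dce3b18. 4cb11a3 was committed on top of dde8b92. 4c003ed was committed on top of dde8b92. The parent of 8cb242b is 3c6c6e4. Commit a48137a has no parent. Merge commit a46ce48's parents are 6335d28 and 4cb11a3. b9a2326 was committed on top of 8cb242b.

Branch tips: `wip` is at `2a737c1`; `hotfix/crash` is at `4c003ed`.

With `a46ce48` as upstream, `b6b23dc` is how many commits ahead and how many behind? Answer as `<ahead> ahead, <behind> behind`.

0 ahead, 7 behind

Reachable from b6b23dc: {a48137a, b6b23dc, dce3b18}.
Reachable from a46ce48: {4779c30, 4c003ed, 4cb11a3, 6335d28, a20fe46, a46ce48, a48137a, b6b23dc, dce3b18, dde8b92}.
Only in b6b23dc's history (ahead): {} — 0.
Only in a46ce48's history (behind): {4779c30, 4c003ed, 4cb11a3, 6335d28, a20fe46, a46ce48, dde8b92} — 7.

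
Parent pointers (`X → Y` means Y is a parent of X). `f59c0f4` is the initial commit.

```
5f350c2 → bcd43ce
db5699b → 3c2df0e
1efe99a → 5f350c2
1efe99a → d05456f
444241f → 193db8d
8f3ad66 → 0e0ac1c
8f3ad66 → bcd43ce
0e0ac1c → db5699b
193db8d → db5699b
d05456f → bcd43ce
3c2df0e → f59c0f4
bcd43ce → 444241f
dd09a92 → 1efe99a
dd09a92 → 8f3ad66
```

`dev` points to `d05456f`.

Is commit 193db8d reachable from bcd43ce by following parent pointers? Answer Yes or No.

Ancestors of bcd43ce (commits reachable by following parents): {193db8d, 3c2df0e, 444241f, bcd43ce, db5699b, f59c0f4}.
193db8d is in that set, so it is an ancestor of bcd43ce.

Yes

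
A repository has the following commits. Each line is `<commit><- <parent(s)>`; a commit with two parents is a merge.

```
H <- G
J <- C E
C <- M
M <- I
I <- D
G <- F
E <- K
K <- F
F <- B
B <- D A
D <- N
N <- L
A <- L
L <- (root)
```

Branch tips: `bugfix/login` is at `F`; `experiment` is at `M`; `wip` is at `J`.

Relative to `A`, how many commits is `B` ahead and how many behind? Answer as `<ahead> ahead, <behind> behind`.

3 ahead, 0 behind

Reachable from B: {A, B, D, L, N}.
Reachable from A: {A, L}.
Only in B's history (ahead): {B, D, N} — 3.
Only in A's history (behind): {} — 0.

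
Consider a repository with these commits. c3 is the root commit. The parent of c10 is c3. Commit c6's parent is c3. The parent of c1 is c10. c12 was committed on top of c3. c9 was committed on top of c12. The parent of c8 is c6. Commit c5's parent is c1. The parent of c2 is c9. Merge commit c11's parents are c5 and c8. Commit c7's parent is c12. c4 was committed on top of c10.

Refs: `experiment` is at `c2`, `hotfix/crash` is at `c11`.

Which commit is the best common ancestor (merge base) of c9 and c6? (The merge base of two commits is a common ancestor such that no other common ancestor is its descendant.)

c3

Ancestors of c9: {c12, c3, c9}.
Ancestors of c6: {c3, c6}.
Common ancestors: {c3}.
The only common ancestor is c3, so it is the merge base.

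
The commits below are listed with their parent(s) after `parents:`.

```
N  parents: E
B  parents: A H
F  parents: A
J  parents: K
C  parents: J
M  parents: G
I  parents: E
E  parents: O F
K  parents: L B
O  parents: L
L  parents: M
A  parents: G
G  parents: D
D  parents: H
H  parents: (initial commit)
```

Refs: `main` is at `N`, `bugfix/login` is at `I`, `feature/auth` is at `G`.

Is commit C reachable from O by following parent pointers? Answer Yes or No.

No

Ancestors of O: {D, G, H, L, M, O}.
C is not in that set, so it is not an ancestor of O.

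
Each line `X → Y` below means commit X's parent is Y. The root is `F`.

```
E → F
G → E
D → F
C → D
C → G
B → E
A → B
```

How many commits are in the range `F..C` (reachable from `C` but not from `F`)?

4

Reachable from C: {C, D, E, F, G}.
Reachable from F: {F}.
In C's history but not F's: {C, D, E, G} — 4 commits.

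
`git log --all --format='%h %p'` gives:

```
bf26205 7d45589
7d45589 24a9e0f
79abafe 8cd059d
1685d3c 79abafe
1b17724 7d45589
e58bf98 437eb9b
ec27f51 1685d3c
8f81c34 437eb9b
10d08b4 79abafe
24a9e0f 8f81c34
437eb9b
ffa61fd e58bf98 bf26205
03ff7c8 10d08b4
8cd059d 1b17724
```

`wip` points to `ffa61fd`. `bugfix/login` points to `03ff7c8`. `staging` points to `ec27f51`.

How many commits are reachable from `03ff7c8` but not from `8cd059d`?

Reachable from 03ff7c8: {03ff7c8, 10d08b4, 1b17724, 24a9e0f, 437eb9b, 79abafe, 7d45589, 8cd059d, 8f81c34}.
Reachable from 8cd059d: {1b17724, 24a9e0f, 437eb9b, 7d45589, 8cd059d, 8f81c34}.
In 03ff7c8's history but not 8cd059d's: {03ff7c8, 10d08b4, 79abafe} — 3 commits.

3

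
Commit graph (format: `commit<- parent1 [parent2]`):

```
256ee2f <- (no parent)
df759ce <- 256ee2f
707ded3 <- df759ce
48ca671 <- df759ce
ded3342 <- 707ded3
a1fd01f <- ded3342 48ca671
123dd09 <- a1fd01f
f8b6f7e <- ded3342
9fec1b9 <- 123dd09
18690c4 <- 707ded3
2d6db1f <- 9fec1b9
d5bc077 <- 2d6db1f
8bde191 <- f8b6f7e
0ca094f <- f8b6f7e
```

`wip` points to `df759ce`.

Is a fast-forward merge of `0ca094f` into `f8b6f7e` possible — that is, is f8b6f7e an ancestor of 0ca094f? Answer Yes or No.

A fast-forward from f8b6f7e to 0ca094f is possible iff f8b6f7e is an ancestor of 0ca094f.
Ancestors of 0ca094f: {0ca094f, 256ee2f, 707ded3, ded3342, df759ce, f8b6f7e}.
f8b6f7e is among them, so fast-forward is possible.

Yes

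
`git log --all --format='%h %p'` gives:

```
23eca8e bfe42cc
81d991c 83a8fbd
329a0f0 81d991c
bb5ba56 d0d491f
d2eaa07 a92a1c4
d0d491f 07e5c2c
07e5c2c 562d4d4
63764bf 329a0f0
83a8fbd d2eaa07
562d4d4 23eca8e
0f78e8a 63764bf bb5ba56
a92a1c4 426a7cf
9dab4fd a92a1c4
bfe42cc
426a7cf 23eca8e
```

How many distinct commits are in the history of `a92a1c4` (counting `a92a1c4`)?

Walking parent pointers from a92a1c4: reachable set = {23eca8e, 426a7cf, a92a1c4, bfe42cc}.
That is 4 commits.

4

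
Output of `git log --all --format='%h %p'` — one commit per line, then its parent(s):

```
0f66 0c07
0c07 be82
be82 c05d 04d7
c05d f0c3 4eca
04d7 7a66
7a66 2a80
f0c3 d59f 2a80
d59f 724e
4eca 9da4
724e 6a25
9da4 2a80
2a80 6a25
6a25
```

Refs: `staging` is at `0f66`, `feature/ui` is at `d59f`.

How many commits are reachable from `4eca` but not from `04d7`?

2

Reachable from 4eca: {2a80, 4eca, 6a25, 9da4}.
Reachable from 04d7: {04d7, 2a80, 6a25, 7a66}.
In 4eca's history but not 04d7's: {4eca, 9da4} — 2 commits.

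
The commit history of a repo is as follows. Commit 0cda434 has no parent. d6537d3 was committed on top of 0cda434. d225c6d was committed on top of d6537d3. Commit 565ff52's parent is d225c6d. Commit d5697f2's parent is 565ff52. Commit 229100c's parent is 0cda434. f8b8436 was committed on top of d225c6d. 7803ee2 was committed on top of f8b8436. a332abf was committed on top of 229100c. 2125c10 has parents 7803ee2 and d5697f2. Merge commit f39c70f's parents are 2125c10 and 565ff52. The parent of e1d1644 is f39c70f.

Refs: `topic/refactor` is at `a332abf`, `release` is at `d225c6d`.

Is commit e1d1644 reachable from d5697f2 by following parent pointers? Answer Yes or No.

Ancestors of d5697f2: {0cda434, 565ff52, d225c6d, d5697f2, d6537d3}.
e1d1644 is not in that set, so it is not an ancestor of d5697f2.

No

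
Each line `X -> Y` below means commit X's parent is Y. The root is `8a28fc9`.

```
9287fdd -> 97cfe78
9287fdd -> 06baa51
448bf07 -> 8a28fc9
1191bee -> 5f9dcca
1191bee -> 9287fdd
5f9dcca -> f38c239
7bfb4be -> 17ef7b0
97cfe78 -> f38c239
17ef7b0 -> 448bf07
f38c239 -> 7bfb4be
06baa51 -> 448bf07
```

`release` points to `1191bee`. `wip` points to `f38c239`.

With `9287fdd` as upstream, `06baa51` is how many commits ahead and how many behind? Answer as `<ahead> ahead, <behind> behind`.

0 ahead, 5 behind

Reachable from 06baa51: {06baa51, 448bf07, 8a28fc9}.
Reachable from 9287fdd: {06baa51, 17ef7b0, 448bf07, 7bfb4be, 8a28fc9, 9287fdd, 97cfe78, f38c239}.
Only in 06baa51's history (ahead): {} — 0.
Only in 9287fdd's history (behind): {17ef7b0, 7bfb4be, 9287fdd, 97cfe78, f38c239} — 5.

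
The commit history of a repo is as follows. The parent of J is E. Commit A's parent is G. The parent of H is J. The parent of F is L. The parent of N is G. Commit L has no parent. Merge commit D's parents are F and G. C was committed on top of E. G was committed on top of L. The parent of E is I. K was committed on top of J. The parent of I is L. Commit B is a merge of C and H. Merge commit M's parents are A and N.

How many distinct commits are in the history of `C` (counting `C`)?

Walking parent pointers from C: reachable set = {C, E, I, L}.
That is 4 commits.

4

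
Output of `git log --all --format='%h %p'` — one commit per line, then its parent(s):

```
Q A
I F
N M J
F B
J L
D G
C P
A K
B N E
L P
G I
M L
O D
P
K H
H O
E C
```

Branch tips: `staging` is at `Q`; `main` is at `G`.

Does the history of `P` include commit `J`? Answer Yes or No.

No

Ancestors of P: {P}.
J is not in that set, so it is not an ancestor of P.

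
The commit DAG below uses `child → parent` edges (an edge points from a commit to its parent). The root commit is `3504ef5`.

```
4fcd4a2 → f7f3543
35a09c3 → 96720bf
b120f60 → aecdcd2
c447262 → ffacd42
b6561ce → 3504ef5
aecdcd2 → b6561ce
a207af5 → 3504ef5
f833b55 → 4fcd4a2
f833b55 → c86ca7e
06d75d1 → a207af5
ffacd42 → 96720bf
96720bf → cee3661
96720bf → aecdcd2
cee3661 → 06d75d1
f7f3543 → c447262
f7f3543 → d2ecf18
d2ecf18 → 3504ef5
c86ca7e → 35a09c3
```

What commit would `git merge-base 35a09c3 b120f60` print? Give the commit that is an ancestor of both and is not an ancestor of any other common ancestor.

aecdcd2

Ancestors of 35a09c3: {06d75d1, 3504ef5, 35a09c3, 96720bf, a207af5, aecdcd2, b6561ce, cee3661}.
Ancestors of b120f60: {3504ef5, aecdcd2, b120f60, b6561ce}.
Common ancestors: {3504ef5, aecdcd2, b6561ce}.
Among these, aecdcd2 is not an ancestor of any other common ancestor — it is the merge base.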